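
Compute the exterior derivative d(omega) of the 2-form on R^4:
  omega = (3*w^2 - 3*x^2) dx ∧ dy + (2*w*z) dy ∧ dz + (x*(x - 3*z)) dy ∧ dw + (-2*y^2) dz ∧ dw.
d(omega) = (6*w + 2*x - 3*z) dx ∧ dy ∧ dw + (3*x - 4*y + 2*z) dy ∧ dz ∧ dw

For a 2-form omega = sum_{i<j} g_{ij} dx_i ∧ dx_j, the exterior derivative is
  d(omega) = sum_{i<j} d(g_{ij}) ∧ dx_i ∧ dx_j = sum_{i<j, k} (∂g_{ij}/∂x_k) dx_k ∧ dx_i ∧ dx_j.
Expand each term, using dx_k ∧ dx_i ∧ dx_j = sgn(permutation) dx_{(a)} ∧ dx_{(b)} ∧ dx_{(c)} with (a < b < c) sorted:
  d(3*w^2 - 3*x^2) includes (∂/∂w)(3*w^2 - 3*x^2) dw = (6*w) dw, which multiplied by dx ∧ dy gives (6*w) dx ∧ dy ∧ dw
  d(2*w*z) includes (∂/∂w)(2*w*z) dw = (2*z) dw, which multiplied by dy ∧ dz gives (2*z) dy ∧ dz ∧ dw
  d(x*(x - 3*z)) includes (∂/∂x)(x*(x - 3*z)) dx = (2*x - 3*z) dx, which multiplied by dy ∧ dw gives (2*x - 3*z) dx ∧ dy ∧ dw
  d(x*(x - 3*z)) includes (∂/∂z)(x*(x - 3*z)) dz = (-3*x) dz, which multiplied by dy ∧ dw gives (3*x) dy ∧ dz ∧ dw
  d(-2*y^2) includes (∂/∂y)(-2*y^2) dy = (-4*y) dy, which multiplied by dz ∧ dw gives (-4*y) dy ∧ dz ∧ dw
Collecting like 3-forms: d(omega) = (6*w + 2*x - 3*z) dx ∧ dy ∧ dw + (3*x - 4*y + 2*z) dy ∧ dz ∧ dw.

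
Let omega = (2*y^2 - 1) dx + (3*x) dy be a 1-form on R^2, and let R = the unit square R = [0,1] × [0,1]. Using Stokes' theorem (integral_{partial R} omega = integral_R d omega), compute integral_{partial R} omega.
integral_(partial R) omega = 1

Stokes: integral_partial_R omega = integral_R d omega with d omega = (∂Q/∂x - ∂P/∂y) dx ∧ dy.
  ∂Q/∂x = 3
  ∂P/∂y = 4*y
  integrand = ∂Q/∂x - ∂P/∂y = 3 - 4*y.
Integrating over R: integral_0^1 integral_0^1 (3 - 4*y) dx dy = 1.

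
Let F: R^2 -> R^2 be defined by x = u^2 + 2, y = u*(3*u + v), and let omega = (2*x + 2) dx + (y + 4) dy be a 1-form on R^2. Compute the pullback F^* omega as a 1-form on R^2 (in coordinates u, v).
F^* omega = (22*u^3 + 9*u^2*v + u*v^2 + 36*u + 4*v) du + (u*(3*u^2 + u*v + 4)) dv

Using F^*(f dg) = (f ∘ F) d(g ∘ F), substitute each coordinate x_i by F_i(u, v) in f_i, and replace dx_i by d F_i = (∂F_i/∂u) du + (∂F_i/∂v) dv.
  For the x component: f_1(F) = 2*u^2 + 6; d F_1 = (2*u) du + (0) dv
  For the y component: f_2(F) = 3*u^2 + u*v + 4; d F_2 = (6*u + v) du + (u) dv
Combining and collecting du, dv coefficients:
  coeff of du: 22*u^3 + 9*u^2*v + u*v^2 + 36*u + 4*v
  coeff of dv: u*(3*u^2 + u*v + 4)
F^* omega = (22*u^3 + 9*u^2*v + u*v^2 + 36*u + 4*v) du + (u*(3*u^2 + u*v + 4)) dv.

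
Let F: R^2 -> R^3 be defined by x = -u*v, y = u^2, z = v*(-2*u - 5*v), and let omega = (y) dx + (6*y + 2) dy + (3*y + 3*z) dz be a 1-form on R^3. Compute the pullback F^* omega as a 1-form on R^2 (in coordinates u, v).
F^* omega = (12*u^3 - 7*u^2*v + 12*u*v^2 + 4*u + 30*v^3) du + (-7*u^3 - 18*u^2*v + 90*u*v^2 + 150*v^3) dv

Using F^*(f dg) = (f ∘ F) d(g ∘ F), substitute each coordinate x_i by F_i(u, v) in f_i, and replace dx_i by d F_i = (∂F_i/∂u) du + (∂F_i/∂v) dv.
  For the x component: f_1(F) = u^2; d F_1 = (-v) du + (-u) dv
  For the y component: f_2(F) = 6*u^2 + 2; d F_2 = (2*u) du + (0) dv
  For the z component: f_3(F) = 3*u^2 - 6*u*v - 15*v^2; d F_3 = (-2*v) du + (-2*u - 10*v) dv
Combining and collecting du, dv coefficients:
  coeff of du: 12*u^3 - 7*u^2*v + 12*u*v^2 + 4*u + 30*v^3
  coeff of dv: -7*u^3 - 18*u^2*v + 90*u*v^2 + 150*v^3
F^* omega = (12*u^3 - 7*u^2*v + 12*u*v^2 + 4*u + 30*v^3) du + (-7*u^3 - 18*u^2*v + 90*u*v^2 + 150*v^3) dv.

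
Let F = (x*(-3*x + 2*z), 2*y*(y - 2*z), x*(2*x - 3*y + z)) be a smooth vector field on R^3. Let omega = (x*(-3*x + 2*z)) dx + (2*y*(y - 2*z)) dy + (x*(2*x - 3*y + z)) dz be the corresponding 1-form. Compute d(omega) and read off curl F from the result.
d(omega) = (-3*x + 4*y) dy ∧ dz + (-2*x + 3*y - z) dz ∧ dx + (0) dx ∧ dy; curl F = (-3*x + 4*y, -2*x + 3*y - z, 0)

d omega = sum_{i<j} (∂f_j/∂x_i - ∂f_i/∂x_j) dx_i ∧ dx_j. Under the identification (dy ∧ dz, dz ∧ dx, dx ∧ dy) ↔ (e_x, e_y, e_z), the coefficients are exactly the components of curl F. Compute:
  ∂R/∂y - ∂Q/∂z = (-3*x) - (-4*y) = -3*x + 4*y
  ∂P/∂z - ∂R/∂x = (2*x) - (4*x - 3*y + z) = -2*x + 3*y - z
  ∂Q/∂x - ∂P/∂y = (0) - (0) = 0.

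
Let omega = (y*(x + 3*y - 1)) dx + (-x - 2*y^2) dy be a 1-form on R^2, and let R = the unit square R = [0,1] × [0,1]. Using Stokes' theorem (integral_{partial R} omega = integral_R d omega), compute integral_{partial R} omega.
integral_(partial R) omega = -7/2

Stokes: integral_partial_R omega = integral_R d omega with d omega = (∂Q/∂x - ∂P/∂y) dx ∧ dy.
  ∂Q/∂x = -1
  ∂P/∂y = x + 6*y - 1
  integrand = ∂Q/∂x - ∂P/∂y = -x - 6*y.
Integrating over R: integral_0^1 integral_0^1 (-x - 6*y) dx dy = -7/2.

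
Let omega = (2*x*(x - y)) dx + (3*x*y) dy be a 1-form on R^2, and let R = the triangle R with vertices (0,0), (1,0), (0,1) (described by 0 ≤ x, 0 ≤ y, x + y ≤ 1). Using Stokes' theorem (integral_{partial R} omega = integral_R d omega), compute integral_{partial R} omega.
integral_(partial R) omega = 5/6

Stokes: integral_partial_R omega = integral_R d omega with d omega = (∂Q/∂x - ∂P/∂y) dx ∧ dy.
  ∂Q/∂x = 3*y
  ∂P/∂y = -2*x
  integrand = ∂Q/∂x - ∂P/∂y = 2*x + 3*y.
Integrating over R: integral_0^1 integral_0^{1-x} (2*x + 3*y) dy dx = 5/6.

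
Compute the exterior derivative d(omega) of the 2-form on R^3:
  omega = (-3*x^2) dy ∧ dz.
d(omega) = (-6*x) dx ∧ dy ∧ dz

For a 2-form omega = sum_{i<j} g_{ij} dx_i ∧ dx_j, the exterior derivative is
  d(omega) = sum_{i<j} d(g_{ij}) ∧ dx_i ∧ dx_j = sum_{i<j, k} (∂g_{ij}/∂x_k) dx_k ∧ dx_i ∧ dx_j.
Expand each term, using dx_k ∧ dx_i ∧ dx_j = sgn(permutation) dx_{(a)} ∧ dx_{(b)} ∧ dx_{(c)} with (a < b < c) sorted:
  d(-3*x^2) includes (∂/∂x)(-3*x^2) dx = (-6*x) dx, which multiplied by dy ∧ dz gives (-6*x) dx ∧ dy ∧ dz
Collecting like 3-forms: d(omega) = (-6*x) dx ∧ dy ∧ dz.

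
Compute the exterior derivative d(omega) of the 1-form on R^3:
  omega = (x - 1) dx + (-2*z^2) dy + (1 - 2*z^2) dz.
d(omega) = (4*z) dy ∧ dz

For a 1-form omega = sum_i f_i dx_i, the exterior derivative is
  d(omega) = sum_{i < j} (∂f_j/∂x_i - ∂f_i/∂x_j) dx_i ∧ dx_j.
  coefficient of dy ∧ dz: ∂f_3/∂y - ∂f_2/∂z = ∂(1 - 2*z^2)/∂y - ∂(-2*z^2)/∂z = 4*z
Assembling: d(omega) = (4*z) dy ∧ dz.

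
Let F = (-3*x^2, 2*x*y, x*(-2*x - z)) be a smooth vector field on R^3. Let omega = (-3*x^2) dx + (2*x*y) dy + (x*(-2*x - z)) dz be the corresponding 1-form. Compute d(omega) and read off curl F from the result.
d(omega) = (0) dy ∧ dz + (4*x + z) dz ∧ dx + (2*y) dx ∧ dy; curl F = (0, 4*x + z, 2*y)

d omega = sum_{i<j} (∂f_j/∂x_i - ∂f_i/∂x_j) dx_i ∧ dx_j. Under the identification (dy ∧ dz, dz ∧ dx, dx ∧ dy) ↔ (e_x, e_y, e_z), the coefficients are exactly the components of curl F. Compute:
  ∂R/∂y - ∂Q/∂z = (0) - (0) = 0
  ∂P/∂z - ∂R/∂x = (0) - (-4*x - z) = 4*x + z
  ∂Q/∂x - ∂P/∂y = (2*y) - (0) = 2*y.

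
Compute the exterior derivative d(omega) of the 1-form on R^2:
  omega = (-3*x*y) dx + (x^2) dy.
d(omega) = (5*x) dx ∧ dy

For a 1-form omega = sum_i f_i dx_i, the exterior derivative is
  d(omega) = sum_{i < j} (∂f_j/∂x_i - ∂f_i/∂x_j) dx_i ∧ dx_j.
  coefficient of dx ∧ dy: ∂f_2/∂x - ∂f_1/∂y = ∂(x^2)/∂x - ∂(-3*x*y)/∂y = 5*x
Assembling: d(omega) = (5*x) dx ∧ dy.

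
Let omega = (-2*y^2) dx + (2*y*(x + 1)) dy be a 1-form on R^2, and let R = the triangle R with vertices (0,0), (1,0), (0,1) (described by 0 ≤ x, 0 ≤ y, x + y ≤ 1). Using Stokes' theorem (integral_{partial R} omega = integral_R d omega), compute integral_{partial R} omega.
integral_(partial R) omega = 1

Stokes: integral_partial_R omega = integral_R d omega with d omega = (∂Q/∂x - ∂P/∂y) dx ∧ dy.
  ∂Q/∂x = 2*y
  ∂P/∂y = -4*y
  integrand = ∂Q/∂x - ∂P/∂y = 6*y.
Integrating over R: integral_0^1 integral_0^{1-x} (6*y) dy dx = 1.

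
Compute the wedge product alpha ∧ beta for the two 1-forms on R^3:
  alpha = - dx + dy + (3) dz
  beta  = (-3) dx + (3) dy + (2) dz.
alpha ∧ beta = (7) dx ∧ dz + (-7) dy ∧ dz

Distribute the wedge, using dx_i ∧ dx_j = -dx_j ∧ dx_i and dx_i ∧ dx_i = 0. For each pair (i, j) with i < j, the coefficient of dx_i ∧ dx_j in alpha ∧ beta is (alpha_i * beta_j - alpha_j * beta_i). Collecting: alpha ∧ beta = (7) dx ∧ dz + (-7) dy ∧ dz.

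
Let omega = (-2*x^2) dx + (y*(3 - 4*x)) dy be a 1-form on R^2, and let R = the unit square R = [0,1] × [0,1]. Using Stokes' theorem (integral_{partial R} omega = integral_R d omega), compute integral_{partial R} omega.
integral_(partial R) omega = -2

Stokes: integral_partial_R omega = integral_R d omega with d omega = (∂Q/∂x - ∂P/∂y) dx ∧ dy.
  ∂Q/∂x = -4*y
  ∂P/∂y = 0
  integrand = ∂Q/∂x - ∂P/∂y = -4*y.
Integrating over R: integral_0^1 integral_0^1 (-4*y) dx dy = -2.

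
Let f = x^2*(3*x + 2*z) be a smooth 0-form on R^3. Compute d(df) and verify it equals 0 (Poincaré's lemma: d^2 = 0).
d(df) = 0

Step 1: df = sum_i (∂f/∂x_i) dx_i = (x*(9*x + 4*z)) dx + (0) dy + (2*x^2) dz.
Step 2: Apply d again. Using the 1-form formula, the coefficient of dx ∧ dy in d(df) is ∂^2 f/∂x ∂y - ∂^2 f/∂y ∂x = (0) - (0) = 0 (equality of mixed partials for smooth f).
Similarly for dx ∧ dz and dy ∧ dz — all coefficients vanish. So d(df) = 0.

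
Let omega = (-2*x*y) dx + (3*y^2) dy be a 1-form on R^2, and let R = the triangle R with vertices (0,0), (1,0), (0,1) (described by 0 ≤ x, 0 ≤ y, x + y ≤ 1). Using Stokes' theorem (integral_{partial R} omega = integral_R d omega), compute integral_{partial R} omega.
integral_(partial R) omega = 1/3

Stokes: integral_partial_R omega = integral_R d omega with d omega = (∂Q/∂x - ∂P/∂y) dx ∧ dy.
  ∂Q/∂x = 0
  ∂P/∂y = -2*x
  integrand = ∂Q/∂x - ∂P/∂y = 2*x.
Integrating over R: integral_0^1 integral_0^{1-x} (2*x) dy dx = 1/3.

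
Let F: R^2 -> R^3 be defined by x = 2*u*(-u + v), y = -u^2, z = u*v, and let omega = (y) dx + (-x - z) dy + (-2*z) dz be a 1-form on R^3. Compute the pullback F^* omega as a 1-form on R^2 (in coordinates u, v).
F^* omega = (2*u*v*(2*u - v)) du + (2*u^2*(-u - v)) dv

Using F^*(f dg) = (f ∘ F) d(g ∘ F), substitute each coordinate x_i by F_i(u, v) in f_i, and replace dx_i by d F_i = (∂F_i/∂u) du + (∂F_i/∂v) dv.
  For the x component: f_1(F) = -u^2; d F_1 = (-4*u + 2*v) du + (2*u) dv
  For the y component: f_2(F) = u*(2*u - 3*v); d F_2 = (-2*u) du + (0) dv
  For the z component: f_3(F) = -2*u*v; d F_3 = (v) du + (u) dv
Combining and collecting du, dv coefficients:
  coeff of du: 2*u*v*(2*u - v)
  coeff of dv: 2*u^2*(-u - v)
F^* omega = (2*u*v*(2*u - v)) du + (2*u^2*(-u - v)) dv.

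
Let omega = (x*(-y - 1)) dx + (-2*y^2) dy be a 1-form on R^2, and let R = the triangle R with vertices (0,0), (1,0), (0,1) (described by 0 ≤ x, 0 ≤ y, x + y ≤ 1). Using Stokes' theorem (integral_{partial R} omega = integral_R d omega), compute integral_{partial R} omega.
integral_(partial R) omega = 1/6

Stokes: integral_partial_R omega = integral_R d omega with d omega = (∂Q/∂x - ∂P/∂y) dx ∧ dy.
  ∂Q/∂x = 0
  ∂P/∂y = -x
  integrand = ∂Q/∂x - ∂P/∂y = x.
Integrating over R: integral_0^1 integral_0^{1-x} (x) dy dx = 1/6.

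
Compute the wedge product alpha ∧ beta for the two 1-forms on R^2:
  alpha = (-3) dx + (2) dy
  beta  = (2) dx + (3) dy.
alpha ∧ beta = (-13) dx ∧ dy

Distribute the wedge, using dx_i ∧ dx_j = -dx_j ∧ dx_i and dx_i ∧ dx_i = 0. For each pair (i, j) with i < j, the coefficient of dx_i ∧ dx_j in alpha ∧ beta is (alpha_i * beta_j - alpha_j * beta_i). Collecting: alpha ∧ beta = (-13) dx ∧ dy.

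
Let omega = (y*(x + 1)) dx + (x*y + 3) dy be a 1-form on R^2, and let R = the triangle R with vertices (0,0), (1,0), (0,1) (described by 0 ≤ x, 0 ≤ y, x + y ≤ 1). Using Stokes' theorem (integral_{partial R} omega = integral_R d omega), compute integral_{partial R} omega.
integral_(partial R) omega = -1/2

Stokes: integral_partial_R omega = integral_R d omega with d omega = (∂Q/∂x - ∂P/∂y) dx ∧ dy.
  ∂Q/∂x = y
  ∂P/∂y = x + 1
  integrand = ∂Q/∂x - ∂P/∂y = -x + y - 1.
Integrating over R: integral_0^1 integral_0^{1-x} (-x + y - 1) dy dx = -1/2.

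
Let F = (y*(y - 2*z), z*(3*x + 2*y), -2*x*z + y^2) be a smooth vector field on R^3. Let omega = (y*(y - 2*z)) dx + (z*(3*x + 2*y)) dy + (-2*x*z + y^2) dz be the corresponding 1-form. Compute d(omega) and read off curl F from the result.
d(omega) = (-3*x) dy ∧ dz + (-2*y + 2*z) dz ∧ dx + (-2*y + 5*z) dx ∧ dy; curl F = (-3*x, -2*y + 2*z, -2*y + 5*z)

d omega = sum_{i<j} (∂f_j/∂x_i - ∂f_i/∂x_j) dx_i ∧ dx_j. Under the identification (dy ∧ dz, dz ∧ dx, dx ∧ dy) ↔ (e_x, e_y, e_z), the coefficients are exactly the components of curl F. Compute:
  ∂R/∂y - ∂Q/∂z = (2*y) - (3*x + 2*y) = -3*x
  ∂P/∂z - ∂R/∂x = (-2*y) - (-2*z) = -2*y + 2*z
  ∂Q/∂x - ∂P/∂y = (3*z) - (2*y - 2*z) = -2*y + 5*z.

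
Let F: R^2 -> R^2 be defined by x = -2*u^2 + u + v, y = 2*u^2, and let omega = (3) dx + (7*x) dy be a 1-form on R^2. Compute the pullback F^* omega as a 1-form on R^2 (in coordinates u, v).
F^* omega = (-56*u^3 + 28*u^2 + 28*u*v - 12*u + 3) du + (3) dv

Using F^*(f dg) = (f ∘ F) d(g ∘ F), substitute each coordinate x_i by F_i(u, v) in f_i, and replace dx_i by d F_i = (∂F_i/∂u) du + (∂F_i/∂v) dv.
  For the x component: f_1(F) = 3; d F_1 = (1 - 4*u) du + (1) dv
  For the y component: f_2(F) = -14*u^2 + 7*u + 7*v; d F_2 = (4*u) du + (0) dv
Combining and collecting du, dv coefficients:
  coeff of du: -56*u^3 + 28*u^2 + 28*u*v - 12*u + 3
  coeff of dv: 3
F^* omega = (-56*u^3 + 28*u^2 + 28*u*v - 12*u + 3) du + (3) dv.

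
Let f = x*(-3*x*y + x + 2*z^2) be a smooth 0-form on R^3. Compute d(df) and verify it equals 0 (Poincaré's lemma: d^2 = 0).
d(df) = 0

Step 1: df = sum_i (∂f/∂x_i) dx_i = (-6*x*y + 2*x + 2*z^2) dx + (-3*x^2) dy + (4*x*z) dz.
Step 2: Apply d again. Using the 1-form formula, the coefficient of dx ∧ dy in d(df) is ∂^2 f/∂x ∂y - ∂^2 f/∂y ∂x = (-6*x) - (-6*x) = 0 (equality of mixed partials for smooth f).
Similarly for dx ∧ dz and dy ∧ dz — all coefficients vanish. So d(df) = 0.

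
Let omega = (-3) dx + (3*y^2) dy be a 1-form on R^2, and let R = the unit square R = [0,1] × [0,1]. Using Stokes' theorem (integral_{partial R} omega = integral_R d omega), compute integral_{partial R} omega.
integral_(partial R) omega = 0

Stokes: integral_partial_R omega = integral_R d omega with d omega = (∂Q/∂x - ∂P/∂y) dx ∧ dy.
  ∂Q/∂x = 0
  ∂P/∂y = 0
  integrand = ∂Q/∂x - ∂P/∂y = 0.
Integrating over R: integral_0^1 integral_0^1 (0) dx dy = 0.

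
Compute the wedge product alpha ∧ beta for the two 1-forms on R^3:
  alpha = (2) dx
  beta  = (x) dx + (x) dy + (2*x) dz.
alpha ∧ beta = (2*x) dx ∧ dy + (4*x) dx ∧ dz

Distribute the wedge, using dx_i ∧ dx_j = -dx_j ∧ dx_i and dx_i ∧ dx_i = 0. For each pair (i, j) with i < j, the coefficient of dx_i ∧ dx_j in alpha ∧ beta is (alpha_i * beta_j - alpha_j * beta_i). Collecting: alpha ∧ beta = (2*x) dx ∧ dy + (4*x) dx ∧ dz.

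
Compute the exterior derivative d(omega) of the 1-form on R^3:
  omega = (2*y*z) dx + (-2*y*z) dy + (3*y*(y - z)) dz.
d(omega) = (-2*z) dx ∧ dy + (-2*y) dx ∧ dz + (8*y - 3*z) dy ∧ dz

For a 1-form omega = sum_i f_i dx_i, the exterior derivative is
  d(omega) = sum_{i < j} (∂f_j/∂x_i - ∂f_i/∂x_j) dx_i ∧ dx_j.
  coefficient of dx ∧ dy: ∂f_2/∂x - ∂f_1/∂y = ∂(-2*y*z)/∂x - ∂(2*y*z)/∂y = -2*z
  coefficient of dx ∧ dz: ∂f_3/∂x - ∂f_1/∂z = ∂(3*y*(y - z))/∂x - ∂(2*y*z)/∂z = -2*y
  coefficient of dy ∧ dz: ∂f_3/∂y - ∂f_2/∂z = ∂(3*y*(y - z))/∂y - ∂(-2*y*z)/∂z = 8*y - 3*z
Assembling: d(omega) = (-2*z) dx ∧ dy + (-2*y) dx ∧ dz + (8*y - 3*z) dy ∧ dz.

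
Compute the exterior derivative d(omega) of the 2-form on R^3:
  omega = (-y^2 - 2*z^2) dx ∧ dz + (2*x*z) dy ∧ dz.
d(omega) = (2*y + 2*z) dx ∧ dy ∧ dz

For a 2-form omega = sum_{i<j} g_{ij} dx_i ∧ dx_j, the exterior derivative is
  d(omega) = sum_{i<j} d(g_{ij}) ∧ dx_i ∧ dx_j = sum_{i<j, k} (∂g_{ij}/∂x_k) dx_k ∧ dx_i ∧ dx_j.
Expand each term, using dx_k ∧ dx_i ∧ dx_j = sgn(permutation) dx_{(a)} ∧ dx_{(b)} ∧ dx_{(c)} with (a < b < c) sorted:
  d(-y^2 - 2*z^2) includes (∂/∂y)(-y^2 - 2*z^2) dy = (-2*y) dy, which multiplied by dx ∧ dz gives (2*y) dx ∧ dy ∧ dz
  d(2*x*z) includes (∂/∂x)(2*x*z) dx = (2*z) dx, which multiplied by dy ∧ dz gives (2*z) dx ∧ dy ∧ dz
Collecting like 3-forms: d(omega) = (2*y + 2*z) dx ∧ dy ∧ dz.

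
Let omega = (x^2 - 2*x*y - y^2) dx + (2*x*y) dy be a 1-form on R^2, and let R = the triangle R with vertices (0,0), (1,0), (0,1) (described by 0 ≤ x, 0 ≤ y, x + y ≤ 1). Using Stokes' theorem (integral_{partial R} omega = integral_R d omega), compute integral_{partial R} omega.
integral_(partial R) omega = 1

Stokes: integral_partial_R omega = integral_R d omega with d omega = (∂Q/∂x - ∂P/∂y) dx ∧ dy.
  ∂Q/∂x = 2*y
  ∂P/∂y = -2*x - 2*y
  integrand = ∂Q/∂x - ∂P/∂y = 2*x + 4*y.
Integrating over R: integral_0^1 integral_0^{1-x} (2*x + 4*y) dy dx = 1.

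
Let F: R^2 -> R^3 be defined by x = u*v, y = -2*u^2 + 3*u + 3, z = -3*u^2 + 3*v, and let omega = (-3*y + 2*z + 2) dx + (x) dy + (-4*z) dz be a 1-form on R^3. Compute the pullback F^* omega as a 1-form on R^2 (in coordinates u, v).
F^* omega = (-72*u^3 - 4*u^2*v + 66*u*v + 6*v^2 - 7*v) du + (27*u^2 + 6*u*v - 7*u - 36*v) dv

Using F^*(f dg) = (f ∘ F) d(g ∘ F), substitute each coordinate x_i by F_i(u, v) in f_i, and replace dx_i by d F_i = (∂F_i/∂u) du + (∂F_i/∂v) dv.
  For the x component: f_1(F) = -9*u + 6*v - 7; d F_1 = (v) du + (u) dv
  For the y component: f_2(F) = u*v; d F_2 = (3 - 4*u) du + (0) dv
  For the z component: f_3(F) = 12*u^2 - 12*v; d F_3 = (-6*u) du + (3) dv
Combining and collecting du, dv coefficients:
  coeff of du: -72*u^3 - 4*u^2*v + 66*u*v + 6*v^2 - 7*v
  coeff of dv: 27*u^2 + 6*u*v - 7*u - 36*v
F^* omega = (-72*u^3 - 4*u^2*v + 66*u*v + 6*v^2 - 7*v) du + (27*u^2 + 6*u*v - 7*u - 36*v) dv.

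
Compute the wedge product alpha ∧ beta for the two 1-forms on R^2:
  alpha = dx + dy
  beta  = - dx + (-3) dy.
alpha ∧ beta = (-2) dx ∧ dy

Distribute the wedge, using dx_i ∧ dx_j = -dx_j ∧ dx_i and dx_i ∧ dx_i = 0. For each pair (i, j) with i < j, the coefficient of dx_i ∧ dx_j in alpha ∧ beta is (alpha_i * beta_j - alpha_j * beta_i). Collecting: alpha ∧ beta = (-2) dx ∧ dy.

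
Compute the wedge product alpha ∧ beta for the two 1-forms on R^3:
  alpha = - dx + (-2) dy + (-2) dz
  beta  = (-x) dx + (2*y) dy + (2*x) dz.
alpha ∧ beta = (-2*x - 2*y) dx ∧ dy + (-4*x) dx ∧ dz + (-4*x + 4*y) dy ∧ dz

Distribute the wedge, using dx_i ∧ dx_j = -dx_j ∧ dx_i and dx_i ∧ dx_i = 0. For each pair (i, j) with i < j, the coefficient of dx_i ∧ dx_j in alpha ∧ beta is (alpha_i * beta_j - alpha_j * beta_i). Collecting: alpha ∧ beta = (-2*x - 2*y) dx ∧ dy + (-4*x) dx ∧ dz + (-4*x + 4*y) dy ∧ dz.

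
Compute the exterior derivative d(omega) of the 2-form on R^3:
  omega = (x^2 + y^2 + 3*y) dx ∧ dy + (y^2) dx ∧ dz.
d(omega) = (-2*y) dx ∧ dy ∧ dz

For a 2-form omega = sum_{i<j} g_{ij} dx_i ∧ dx_j, the exterior derivative is
  d(omega) = sum_{i<j} d(g_{ij}) ∧ dx_i ∧ dx_j = sum_{i<j, k} (∂g_{ij}/∂x_k) dx_k ∧ dx_i ∧ dx_j.
Expand each term, using dx_k ∧ dx_i ∧ dx_j = sgn(permutation) dx_{(a)} ∧ dx_{(b)} ∧ dx_{(c)} with (a < b < c) sorted:
  d(y^2) includes (∂/∂y)(y^2) dy = (2*y) dy, which multiplied by dx ∧ dz gives (-2*y) dx ∧ dy ∧ dz
Collecting like 3-forms: d(omega) = (-2*y) dx ∧ dy ∧ dz.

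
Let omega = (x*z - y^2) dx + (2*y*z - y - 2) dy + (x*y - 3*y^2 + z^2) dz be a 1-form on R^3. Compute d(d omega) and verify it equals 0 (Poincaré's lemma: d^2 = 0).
d(d omega) = 0

Step 1: d omega = sum_{i<j} (∂f_j/∂x_i - ∂f_i/∂x_j) dx_i ∧ dx_j:
  coeff of dx ∧ dy: 2*y
  coeff of dx ∧ dz: -x + y
  coeff of dy ∧ dz: x - 8*y
Step 2: Apply d again to each 2-form coefficient. The only possible 3-form in R^3 is dx ∧ dy ∧ dz, with coefficient
  ∂(coeff of dy∧dz)/∂x - ∂(coeff of dx∧dz)/∂y + ∂(coeff of dx∧dy)/∂z
  = ∂/∂x (x - 8*y) - ∂/∂y (-x + y) + ∂/∂z (2*y).
Each of these terms simplifies to sums of mixed partials that cancel in pairs. The result is 0 (by equality of mixed partials for smooth functions — Schwarz / Clairaut).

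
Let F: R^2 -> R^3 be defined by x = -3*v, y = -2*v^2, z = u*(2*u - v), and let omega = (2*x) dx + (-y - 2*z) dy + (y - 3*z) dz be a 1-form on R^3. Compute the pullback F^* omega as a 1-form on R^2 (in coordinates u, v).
F^* omega = (-24*u^3 + 18*u^2*v - 11*u*v^2 + 2*v^3) du + (6*u^3 + 13*u^2*v - 6*u*v^2 - 8*v^3 + 18*v) dv

Using F^*(f dg) = (f ∘ F) d(g ∘ F), substitute each coordinate x_i by F_i(u, v) in f_i, and replace dx_i by d F_i = (∂F_i/∂u) du + (∂F_i/∂v) dv.
  For the x component: f_1(F) = -6*v; d F_1 = (0) du + (-3) dv
  For the y component: f_2(F) = -4*u^2 + 2*u*v + 2*v^2; d F_2 = (0) du + (-4*v) dv
  For the z component: f_3(F) = -6*u^2 + 3*u*v - 2*v^2; d F_3 = (4*u - v) du + (-u) dv
Combining and collecting du, dv coefficients:
  coeff of du: -24*u^3 + 18*u^2*v - 11*u*v^2 + 2*v^3
  coeff of dv: 6*u^3 + 13*u^2*v - 6*u*v^2 - 8*v^3 + 18*v
F^* omega = (-24*u^3 + 18*u^2*v - 11*u*v^2 + 2*v^3) du + (6*u^3 + 13*u^2*v - 6*u*v^2 - 8*v^3 + 18*v) dv.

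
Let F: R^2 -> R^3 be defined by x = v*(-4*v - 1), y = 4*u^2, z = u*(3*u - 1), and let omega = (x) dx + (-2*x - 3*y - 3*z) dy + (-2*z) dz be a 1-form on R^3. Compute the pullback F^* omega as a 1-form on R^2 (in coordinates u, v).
F^* omega = (2*u*(-102*u^2 + 21*u + 32*v^2 + 8*v - 1)) du + (v*(32*v^2 + 12*v + 1)) dv

Using F^*(f dg) = (f ∘ F) d(g ∘ F), substitute each coordinate x_i by F_i(u, v) in f_i, and replace dx_i by d F_i = (∂F_i/∂u) du + (∂F_i/∂v) dv.
  For the x component: f_1(F) = v*(-4*v - 1); d F_1 = (0) du + (-8*v - 1) dv
  For the y component: f_2(F) = -21*u^2 + 3*u + 8*v^2 + 2*v; d F_2 = (8*u) du + (0) dv
  For the z component: f_3(F) = 2*u*(1 - 3*u); d F_3 = (6*u - 1) du + (0) dv
Combining and collecting du, dv coefficients:
  coeff of du: 2*u*(-102*u^2 + 21*u + 32*v^2 + 8*v - 1)
  coeff of dv: v*(32*v^2 + 12*v + 1)
F^* omega = (2*u*(-102*u^2 + 21*u + 32*v^2 + 8*v - 1)) du + (v*(32*v^2 + 12*v + 1)) dv.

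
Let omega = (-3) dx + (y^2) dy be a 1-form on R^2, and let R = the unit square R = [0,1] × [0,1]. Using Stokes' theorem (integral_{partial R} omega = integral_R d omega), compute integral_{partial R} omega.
integral_(partial R) omega = 0

Stokes: integral_partial_R omega = integral_R d omega with d omega = (∂Q/∂x - ∂P/∂y) dx ∧ dy.
  ∂Q/∂x = 0
  ∂P/∂y = 0
  integrand = ∂Q/∂x - ∂P/∂y = 0.
Integrating over R: integral_0^1 integral_0^1 (0) dx dy = 0.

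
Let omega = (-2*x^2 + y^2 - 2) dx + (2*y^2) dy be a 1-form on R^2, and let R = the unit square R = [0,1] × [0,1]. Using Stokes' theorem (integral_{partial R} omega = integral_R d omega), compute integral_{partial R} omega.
integral_(partial R) omega = -1

Stokes: integral_partial_R omega = integral_R d omega with d omega = (∂Q/∂x - ∂P/∂y) dx ∧ dy.
  ∂Q/∂x = 0
  ∂P/∂y = 2*y
  integrand = ∂Q/∂x - ∂P/∂y = -2*y.
Integrating over R: integral_0^1 integral_0^1 (-2*y) dx dy = -1.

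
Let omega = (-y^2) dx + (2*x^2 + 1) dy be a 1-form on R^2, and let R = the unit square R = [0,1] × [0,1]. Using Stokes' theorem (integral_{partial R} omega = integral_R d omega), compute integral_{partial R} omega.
integral_(partial R) omega = 3

Stokes: integral_partial_R omega = integral_R d omega with d omega = (∂Q/∂x - ∂P/∂y) dx ∧ dy.
  ∂Q/∂x = 4*x
  ∂P/∂y = -2*y
  integrand = ∂Q/∂x - ∂P/∂y = 4*x + 2*y.
Integrating over R: integral_0^1 integral_0^1 (4*x + 2*y) dx dy = 3.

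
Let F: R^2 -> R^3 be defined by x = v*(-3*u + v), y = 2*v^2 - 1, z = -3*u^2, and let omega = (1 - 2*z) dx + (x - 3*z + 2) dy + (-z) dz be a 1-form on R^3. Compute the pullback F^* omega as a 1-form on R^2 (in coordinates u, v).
F^* omega = (-18*u^3 - 18*u^2*v - 3*v) du + (-18*u^3 + 48*u^2*v - 12*u*v^2 - 3*u + 4*v^3 + 10*v) dv

Using F^*(f dg) = (f ∘ F) d(g ∘ F), substitute each coordinate x_i by F_i(u, v) in f_i, and replace dx_i by d F_i = (∂F_i/∂u) du + (∂F_i/∂v) dv.
  For the x component: f_1(F) = 6*u^2 + 1; d F_1 = (-3*v) du + (-3*u + 2*v) dv
  For the y component: f_2(F) = 9*u^2 - 3*u*v + v^2 + 2; d F_2 = (0) du + (4*v) dv
  For the z component: f_3(F) = 3*u^2; d F_3 = (-6*u) du + (0) dv
Combining and collecting du, dv coefficients:
  coeff of du: -18*u^3 - 18*u^2*v - 3*v
  coeff of dv: -18*u^3 + 48*u^2*v - 12*u*v^2 - 3*u + 4*v^3 + 10*v
F^* omega = (-18*u^3 - 18*u^2*v - 3*v) du + (-18*u^3 + 48*u^2*v - 12*u*v^2 - 3*u + 4*v^3 + 10*v) dv.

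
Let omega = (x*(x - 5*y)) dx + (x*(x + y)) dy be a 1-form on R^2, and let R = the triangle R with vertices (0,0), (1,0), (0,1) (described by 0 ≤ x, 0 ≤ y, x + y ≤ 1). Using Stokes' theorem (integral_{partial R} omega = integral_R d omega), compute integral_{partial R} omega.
integral_(partial R) omega = 4/3

Stokes: integral_partial_R omega = integral_R d omega with d omega = (∂Q/∂x - ∂P/∂y) dx ∧ dy.
  ∂Q/∂x = 2*x + y
  ∂P/∂y = -5*x
  integrand = ∂Q/∂x - ∂P/∂y = 7*x + y.
Integrating over R: integral_0^1 integral_0^{1-x} (7*x + y) dy dx = 4/3.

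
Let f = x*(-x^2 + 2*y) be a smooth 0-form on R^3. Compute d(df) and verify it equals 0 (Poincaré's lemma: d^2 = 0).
d(df) = 0

Step 1: df = sum_i (∂f/∂x_i) dx_i = (-3*x^2 + 2*y) dx + (2*x) dy + (0) dz.
Step 2: Apply d again. Using the 1-form formula, the coefficient of dx ∧ dy in d(df) is ∂^2 f/∂x ∂y - ∂^2 f/∂y ∂x = (2) - (2) = 0 (equality of mixed partials for smooth f).
Similarly for dx ∧ dz and dy ∧ dz — all coefficients vanish. So d(df) = 0.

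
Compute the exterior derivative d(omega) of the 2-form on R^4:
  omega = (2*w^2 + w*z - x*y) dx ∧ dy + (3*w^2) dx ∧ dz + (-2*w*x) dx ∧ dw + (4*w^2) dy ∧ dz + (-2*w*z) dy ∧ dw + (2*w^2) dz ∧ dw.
d(omega) = (w) dx ∧ dy ∧ dz + (4*w + z) dx ∧ dy ∧ dw + (6*w) dx ∧ dz ∧ dw + (10*w) dy ∧ dz ∧ dw

For a 2-form omega = sum_{i<j} g_{ij} dx_i ∧ dx_j, the exterior derivative is
  d(omega) = sum_{i<j} d(g_{ij}) ∧ dx_i ∧ dx_j = sum_{i<j, k} (∂g_{ij}/∂x_k) dx_k ∧ dx_i ∧ dx_j.
Expand each term, using dx_k ∧ dx_i ∧ dx_j = sgn(permutation) dx_{(a)} ∧ dx_{(b)} ∧ dx_{(c)} with (a < b < c) sorted:
  d(2*w^2 + w*z - x*y) includes (∂/∂z)(2*w^2 + w*z - x*y) dz = (w) dz, which multiplied by dx ∧ dy gives (w) dx ∧ dy ∧ dz
  d(2*w^2 + w*z - x*y) includes (∂/∂w)(2*w^2 + w*z - x*y) dw = (4*w + z) dw, which multiplied by dx ∧ dy gives (4*w + z) dx ∧ dy ∧ dw
  d(3*w^2) includes (∂/∂w)(3*w^2) dw = (6*w) dw, which multiplied by dx ∧ dz gives (6*w) dx ∧ dz ∧ dw
  d(4*w^2) includes (∂/∂w)(4*w^2) dw = (8*w) dw, which multiplied by dy ∧ dz gives (8*w) dy ∧ dz ∧ dw
  d(-2*w*z) includes (∂/∂z)(-2*w*z) dz = (-2*w) dz, which multiplied by dy ∧ dw gives (2*w) dy ∧ dz ∧ dw
Collecting like 3-forms: d(omega) = (w) dx ∧ dy ∧ dz + (4*w + z) dx ∧ dy ∧ dw + (6*w) dx ∧ dz ∧ dw + (10*w) dy ∧ dz ∧ dw.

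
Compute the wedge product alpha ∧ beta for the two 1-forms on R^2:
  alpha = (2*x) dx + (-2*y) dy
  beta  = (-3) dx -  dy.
alpha ∧ beta = (-2*x - 6*y) dx ∧ dy

Distribute the wedge, using dx_i ∧ dx_j = -dx_j ∧ dx_i and dx_i ∧ dx_i = 0. For each pair (i, j) with i < j, the coefficient of dx_i ∧ dx_j in alpha ∧ beta is (alpha_i * beta_j - alpha_j * beta_i). Collecting: alpha ∧ beta = (-2*x - 6*y) dx ∧ dy.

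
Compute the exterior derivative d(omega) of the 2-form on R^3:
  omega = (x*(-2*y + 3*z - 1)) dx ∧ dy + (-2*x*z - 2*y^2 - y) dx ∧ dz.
d(omega) = (3*x + 4*y + 1) dx ∧ dy ∧ dz

For a 2-form omega = sum_{i<j} g_{ij} dx_i ∧ dx_j, the exterior derivative is
  d(omega) = sum_{i<j} d(g_{ij}) ∧ dx_i ∧ dx_j = sum_{i<j, k} (∂g_{ij}/∂x_k) dx_k ∧ dx_i ∧ dx_j.
Expand each term, using dx_k ∧ dx_i ∧ dx_j = sgn(permutation) dx_{(a)} ∧ dx_{(b)} ∧ dx_{(c)} with (a < b < c) sorted:
  d(x*(-2*y + 3*z - 1)) includes (∂/∂z)(x*(-2*y + 3*z - 1)) dz = (3*x) dz, which multiplied by dx ∧ dy gives (3*x) dx ∧ dy ∧ dz
  d(-2*x*z - 2*y^2 - y) includes (∂/∂y)(-2*x*z - 2*y^2 - y) dy = (-4*y - 1) dy, which multiplied by dx ∧ dz gives (4*y + 1) dx ∧ dy ∧ dz
Collecting like 3-forms: d(omega) = (3*x + 4*y + 1) dx ∧ dy ∧ dz.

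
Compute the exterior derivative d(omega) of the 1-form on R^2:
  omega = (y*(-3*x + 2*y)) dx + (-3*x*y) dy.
d(omega) = (3*x - 7*y) dx ∧ dy

For a 1-form omega = sum_i f_i dx_i, the exterior derivative is
  d(omega) = sum_{i < j} (∂f_j/∂x_i - ∂f_i/∂x_j) dx_i ∧ dx_j.
  coefficient of dx ∧ dy: ∂f_2/∂x - ∂f_1/∂y = ∂(-3*x*y)/∂x - ∂(y*(-3*x + 2*y))/∂y = 3*x - 7*y
Assembling: d(omega) = (3*x - 7*y) dx ∧ dy.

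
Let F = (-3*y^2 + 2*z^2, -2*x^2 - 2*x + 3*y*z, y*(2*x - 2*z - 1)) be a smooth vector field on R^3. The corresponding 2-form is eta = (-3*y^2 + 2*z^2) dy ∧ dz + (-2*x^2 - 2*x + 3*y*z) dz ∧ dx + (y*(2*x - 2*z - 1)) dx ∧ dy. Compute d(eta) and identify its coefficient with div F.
d(eta) = (-2*y + 3*z) dx ∧ dy ∧ dz; div F = -2*y + 3*z

For a 2-form in R^3 of the form above, applying d gives a 3-form with coefficient ∂P/∂x + ∂Q/∂y + ∂R/∂z:
  ∂P/∂x = 0
  ∂Q/∂y = 3*z
  ∂R/∂z = -2*y
Sum = -2*y + 3*z, which is exactly div F.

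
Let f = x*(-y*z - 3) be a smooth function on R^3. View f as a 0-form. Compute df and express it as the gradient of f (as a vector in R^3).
df = (-y*z - 3) dx + (-x*z) dy + (-x*y) dz; grad f = (-y*z - 3, -x*z, -x*y)

For a 0-form f, d f = (∂f/∂x) dx + (∂f/∂y) dy + (∂f/∂z) dz. The components of the vector representation are exactly the entries of grad f in Cartesian coordinates:
  ∂f/∂x = -y*z - 3
  ∂f/∂y = -x*z
  ∂f/∂z = -x*y.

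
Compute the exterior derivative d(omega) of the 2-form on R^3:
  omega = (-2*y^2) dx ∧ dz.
d(omega) = (4*y) dx ∧ dy ∧ dz

For a 2-form omega = sum_{i<j} g_{ij} dx_i ∧ dx_j, the exterior derivative is
  d(omega) = sum_{i<j} d(g_{ij}) ∧ dx_i ∧ dx_j = sum_{i<j, k} (∂g_{ij}/∂x_k) dx_k ∧ dx_i ∧ dx_j.
Expand each term, using dx_k ∧ dx_i ∧ dx_j = sgn(permutation) dx_{(a)} ∧ dx_{(b)} ∧ dx_{(c)} with (a < b < c) sorted:
  d(-2*y^2) includes (∂/∂y)(-2*y^2) dy = (-4*y) dy, which multiplied by dx ∧ dz gives (4*y) dx ∧ dy ∧ dz
Collecting like 3-forms: d(omega) = (4*y) dx ∧ dy ∧ dz.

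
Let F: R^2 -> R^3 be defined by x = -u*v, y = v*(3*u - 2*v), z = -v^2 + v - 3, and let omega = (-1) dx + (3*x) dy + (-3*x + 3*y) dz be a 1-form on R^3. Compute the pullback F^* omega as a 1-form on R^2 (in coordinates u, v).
F^* omega = (v*(-9*u*v + 1)) du + (-9*u^2*v - 12*u*v^2 + 12*u*v + u + 12*v^3 - 6*v^2) dv

Using F^*(f dg) = (f ∘ F) d(g ∘ F), substitute each coordinate x_i by F_i(u, v) in f_i, and replace dx_i by d F_i = (∂F_i/∂u) du + (∂F_i/∂v) dv.
  For the x component: f_1(F) = -1; d F_1 = (-v) du + (-u) dv
  For the y component: f_2(F) = -3*u*v; d F_2 = (3*v) du + (3*u - 4*v) dv
  For the z component: f_3(F) = 6*v*(2*u - v); d F_3 = (0) du + (1 - 2*v) dv
Combining and collecting du, dv coefficients:
  coeff of du: v*(-9*u*v + 1)
  coeff of dv: -9*u^2*v - 12*u*v^2 + 12*u*v + u + 12*v^3 - 6*v^2
F^* omega = (v*(-9*u*v + 1)) du + (-9*u^2*v - 12*u*v^2 + 12*u*v + u + 12*v^3 - 6*v^2) dv.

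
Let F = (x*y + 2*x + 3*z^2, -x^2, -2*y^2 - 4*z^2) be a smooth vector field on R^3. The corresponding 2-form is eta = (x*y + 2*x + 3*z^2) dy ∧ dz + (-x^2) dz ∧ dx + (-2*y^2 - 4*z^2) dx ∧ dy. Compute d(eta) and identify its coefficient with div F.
d(eta) = (y - 8*z + 2) dx ∧ dy ∧ dz; div F = y - 8*z + 2

For a 2-form in R^3 of the form above, applying d gives a 3-form with coefficient ∂P/∂x + ∂Q/∂y + ∂R/∂z:
  ∂P/∂x = y + 2
  ∂Q/∂y = 0
  ∂R/∂z = -8*z
Sum = y - 8*z + 2, which is exactly div F.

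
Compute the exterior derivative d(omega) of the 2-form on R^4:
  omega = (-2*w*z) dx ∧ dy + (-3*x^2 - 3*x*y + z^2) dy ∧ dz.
d(omega) = (-2*w - 6*x - 3*y) dx ∧ dy ∧ dz + (-2*z) dx ∧ dy ∧ dw

For a 2-form omega = sum_{i<j} g_{ij} dx_i ∧ dx_j, the exterior derivative is
  d(omega) = sum_{i<j} d(g_{ij}) ∧ dx_i ∧ dx_j = sum_{i<j, k} (∂g_{ij}/∂x_k) dx_k ∧ dx_i ∧ dx_j.
Expand each term, using dx_k ∧ dx_i ∧ dx_j = sgn(permutation) dx_{(a)} ∧ dx_{(b)} ∧ dx_{(c)} with (a < b < c) sorted:
  d(-2*w*z) includes (∂/∂z)(-2*w*z) dz = (-2*w) dz, which multiplied by dx ∧ dy gives (-2*w) dx ∧ dy ∧ dz
  d(-2*w*z) includes (∂/∂w)(-2*w*z) dw = (-2*z) dw, which multiplied by dx ∧ dy gives (-2*z) dx ∧ dy ∧ dw
  d(-3*x^2 - 3*x*y + z^2) includes (∂/∂x)(-3*x^2 - 3*x*y + z^2) dx = (-6*x - 3*y) dx, which multiplied by dy ∧ dz gives (-6*x - 3*y) dx ∧ dy ∧ dz
Collecting like 3-forms: d(omega) = (-2*w - 6*x - 3*y) dx ∧ dy ∧ dz + (-2*z) dx ∧ dy ∧ dw.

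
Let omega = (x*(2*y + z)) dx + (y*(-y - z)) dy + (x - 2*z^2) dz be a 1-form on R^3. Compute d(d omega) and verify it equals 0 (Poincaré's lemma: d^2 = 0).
d(d omega) = 0

Step 1: d omega = sum_{i<j} (∂f_j/∂x_i - ∂f_i/∂x_j) dx_i ∧ dx_j:
  coeff of dx ∧ dy: -2*x
  coeff of dx ∧ dz: 1 - x
  coeff of dy ∧ dz: y
Step 2: Apply d again to each 2-form coefficient. The only possible 3-form in R^3 is dx ∧ dy ∧ dz, with coefficient
  ∂(coeff of dy∧dz)/∂x - ∂(coeff of dx∧dz)/∂y + ∂(coeff of dx∧dy)/∂z
  = ∂/∂x (y) - ∂/∂y (1 - x) + ∂/∂z (-2*x).
Each of these terms simplifies to sums of mixed partials that cancel in pairs. The result is 0 (by equality of mixed partials for smooth functions — Schwarz / Clairaut).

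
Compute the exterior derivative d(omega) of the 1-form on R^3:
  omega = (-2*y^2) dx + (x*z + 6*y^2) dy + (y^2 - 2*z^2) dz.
d(omega) = (4*y + z) dx ∧ dy + (-x + 2*y) dy ∧ dz

For a 1-form omega = sum_i f_i dx_i, the exterior derivative is
  d(omega) = sum_{i < j} (∂f_j/∂x_i - ∂f_i/∂x_j) dx_i ∧ dx_j.
  coefficient of dx ∧ dy: ∂f_2/∂x - ∂f_1/∂y = ∂(x*z + 6*y^2)/∂x - ∂(-2*y^2)/∂y = 4*y + z
  coefficient of dy ∧ dz: ∂f_3/∂y - ∂f_2/∂z = ∂(y^2 - 2*z^2)/∂y - ∂(x*z + 6*y^2)/∂z = -x + 2*y
Assembling: d(omega) = (4*y + z) dx ∧ dy + (-x + 2*y) dy ∧ dz.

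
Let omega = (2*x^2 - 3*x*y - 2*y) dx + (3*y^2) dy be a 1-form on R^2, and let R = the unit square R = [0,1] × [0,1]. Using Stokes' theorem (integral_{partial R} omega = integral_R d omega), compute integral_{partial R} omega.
integral_(partial R) omega = 7/2

Stokes: integral_partial_R omega = integral_R d omega with d omega = (∂Q/∂x - ∂P/∂y) dx ∧ dy.
  ∂Q/∂x = 0
  ∂P/∂y = -3*x - 2
  integrand = ∂Q/∂x - ∂P/∂y = 3*x + 2.
Integrating over R: integral_0^1 integral_0^1 (3*x + 2) dx dy = 7/2.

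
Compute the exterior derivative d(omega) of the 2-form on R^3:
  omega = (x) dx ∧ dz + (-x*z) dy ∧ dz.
d(omega) = (-z) dx ∧ dy ∧ dz

For a 2-form omega = sum_{i<j} g_{ij} dx_i ∧ dx_j, the exterior derivative is
  d(omega) = sum_{i<j} d(g_{ij}) ∧ dx_i ∧ dx_j = sum_{i<j, k} (∂g_{ij}/∂x_k) dx_k ∧ dx_i ∧ dx_j.
Expand each term, using dx_k ∧ dx_i ∧ dx_j = sgn(permutation) dx_{(a)} ∧ dx_{(b)} ∧ dx_{(c)} with (a < b < c) sorted:
  d(-x*z) includes (∂/∂x)(-x*z) dx = (-z) dx, which multiplied by dy ∧ dz gives (-z) dx ∧ dy ∧ dz
Collecting like 3-forms: d(omega) = (-z) dx ∧ dy ∧ dz.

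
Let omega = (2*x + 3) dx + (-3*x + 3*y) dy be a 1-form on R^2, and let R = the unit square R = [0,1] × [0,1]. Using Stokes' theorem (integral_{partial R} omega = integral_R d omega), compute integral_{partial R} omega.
integral_(partial R) omega = -3

Stokes: integral_partial_R omega = integral_R d omega with d omega = (∂Q/∂x - ∂P/∂y) dx ∧ dy.
  ∂Q/∂x = -3
  ∂P/∂y = 0
  integrand = ∂Q/∂x - ∂P/∂y = -3.
Integrating over R: integral_0^1 integral_0^1 (-3) dx dy = -3.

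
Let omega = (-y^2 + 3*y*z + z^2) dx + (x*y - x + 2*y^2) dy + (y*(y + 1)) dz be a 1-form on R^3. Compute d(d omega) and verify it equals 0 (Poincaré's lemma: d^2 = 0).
d(d omega) = 0

Step 1: d omega = sum_{i<j} (∂f_j/∂x_i - ∂f_i/∂x_j) dx_i ∧ dx_j:
  coeff of dx ∧ dy: 3*y - 3*z - 1
  coeff of dx ∧ dz: -3*y - 2*z
  coeff of dy ∧ dz: 2*y + 1
Step 2: Apply d again to each 2-form coefficient. The only possible 3-form in R^3 is dx ∧ dy ∧ dz, with coefficient
  ∂(coeff of dy∧dz)/∂x - ∂(coeff of dx∧dz)/∂y + ∂(coeff of dx∧dy)/∂z
  = ∂/∂x (2*y + 1) - ∂/∂y (-3*y - 2*z) + ∂/∂z (3*y - 3*z - 1).
Each of these terms simplifies to sums of mixed partials that cancel in pairs. The result is 0 (by equality of mixed partials for smooth functions — Schwarz / Clairaut).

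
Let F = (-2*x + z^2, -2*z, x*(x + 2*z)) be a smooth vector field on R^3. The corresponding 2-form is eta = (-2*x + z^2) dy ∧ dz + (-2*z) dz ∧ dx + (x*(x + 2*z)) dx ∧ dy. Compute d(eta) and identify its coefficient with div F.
d(eta) = (2*x - 2) dx ∧ dy ∧ dz; div F = 2*x - 2

For a 2-form in R^3 of the form above, applying d gives a 3-form with coefficient ∂P/∂x + ∂Q/∂y + ∂R/∂z:
  ∂P/∂x = -2
  ∂Q/∂y = 0
  ∂R/∂z = 2*x
Sum = 2*x - 2, which is exactly div F.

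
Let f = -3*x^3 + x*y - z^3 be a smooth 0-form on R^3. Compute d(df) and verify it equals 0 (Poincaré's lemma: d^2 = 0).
d(df) = 0

Step 1: df = sum_i (∂f/∂x_i) dx_i = (-9*x^2 + y) dx + (x) dy + (-3*z^2) dz.
Step 2: Apply d again. Using the 1-form formula, the coefficient of dx ∧ dy in d(df) is ∂^2 f/∂x ∂y - ∂^2 f/∂y ∂x = (1) - (1) = 0 (equality of mixed partials for smooth f).
Similarly for dx ∧ dz and dy ∧ dz — all coefficients vanish. So d(df) = 0.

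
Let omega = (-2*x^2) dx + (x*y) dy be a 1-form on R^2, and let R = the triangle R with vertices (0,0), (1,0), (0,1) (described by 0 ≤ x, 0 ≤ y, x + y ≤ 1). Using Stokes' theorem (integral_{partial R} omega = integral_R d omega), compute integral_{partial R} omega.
integral_(partial R) omega = 1/6

Stokes: integral_partial_R omega = integral_R d omega with d omega = (∂Q/∂x - ∂P/∂y) dx ∧ dy.
  ∂Q/∂x = y
  ∂P/∂y = 0
  integrand = ∂Q/∂x - ∂P/∂y = y.
Integrating over R: integral_0^1 integral_0^{1-x} (y) dy dx = 1/6.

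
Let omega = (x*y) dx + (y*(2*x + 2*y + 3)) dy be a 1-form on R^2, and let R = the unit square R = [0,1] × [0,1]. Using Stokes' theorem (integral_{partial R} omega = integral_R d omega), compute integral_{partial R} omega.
integral_(partial R) omega = 1/2

Stokes: integral_partial_R omega = integral_R d omega with d omega = (∂Q/∂x - ∂P/∂y) dx ∧ dy.
  ∂Q/∂x = 2*y
  ∂P/∂y = x
  integrand = ∂Q/∂x - ∂P/∂y = -x + 2*y.
Integrating over R: integral_0^1 integral_0^1 (-x + 2*y) dx dy = 1/2.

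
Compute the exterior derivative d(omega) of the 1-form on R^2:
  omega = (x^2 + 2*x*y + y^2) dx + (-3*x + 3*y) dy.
d(omega) = (-2*x - 2*y - 3) dx ∧ dy

For a 1-form omega = sum_i f_i dx_i, the exterior derivative is
  d(omega) = sum_{i < j} (∂f_j/∂x_i - ∂f_i/∂x_j) dx_i ∧ dx_j.
  coefficient of dx ∧ dy: ∂f_2/∂x - ∂f_1/∂y = ∂(-3*x + 3*y)/∂x - ∂(x^2 + 2*x*y + y^2)/∂y = -2*x - 2*y - 3
Assembling: d(omega) = (-2*x - 2*y - 3) dx ∧ dy.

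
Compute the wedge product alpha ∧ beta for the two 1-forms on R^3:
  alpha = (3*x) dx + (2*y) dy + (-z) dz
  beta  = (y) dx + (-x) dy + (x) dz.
alpha ∧ beta = (-3*x^2 - 2*y^2) dx ∧ dy + (3*x^2 + y*z) dx ∧ dz + (x*(2*y - z)) dy ∧ dz

Distribute the wedge, using dx_i ∧ dx_j = -dx_j ∧ dx_i and dx_i ∧ dx_i = 0. For each pair (i, j) with i < j, the coefficient of dx_i ∧ dx_j in alpha ∧ beta is (alpha_i * beta_j - alpha_j * beta_i). Collecting: alpha ∧ beta = (-3*x^2 - 2*y^2) dx ∧ dy + (3*x^2 + y*z) dx ∧ dz + (x*(2*y - z)) dy ∧ dz.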